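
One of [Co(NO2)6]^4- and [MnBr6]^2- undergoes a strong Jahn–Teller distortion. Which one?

[Co(NO2)6]^4-: Summing ligand charges against the −4 overall charge gives an oxidation state of +2 for cobalt. Group 9 minus oxidation state 2 gives a d⁷ configuration. Nitro (N-bound nitrite) is a strong-field ligand (high in the spectrochemical series) for a first-row metal, so the complex is low-spin. The t₂g⁶e_g¹ (low-spin) configuration has an unevenly filled e_g set; the Jahn–Teller theorem predicts a tetragonal distortion (typically axial elongation) to lift the degeneracy.
[MnBr6]^2-: Ligand charges: each bromide is −1. With an overall charge of −2 the manganese centre must be in the +4 oxidation state. Group 7 minus oxidation state 4 gives a d³ configuration. The d³ configuration leaves the e_g set evenly filled (or empty) — no strong Jahn–Teller driving force.

[Co(NO2)6]^4-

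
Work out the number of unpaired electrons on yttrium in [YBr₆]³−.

0

Ligand charges: each bromide is −1. With an overall charge of −3 the yttrium centre must be in the +3 oxidation state.
Yttrium is a group-3 element; Y(III) is therefore d⁰.
In an octahedral field the d⁰ configuration is t₂g⁰e_g⁰, giving 0 unpaired electrons.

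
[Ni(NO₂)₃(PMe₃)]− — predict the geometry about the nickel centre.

square planar

Summing ligand charges against the −1 overall charge gives an oxidation state of +2 for nickel.
Nickel is a group-10 element; Ni(II) is therefore d⁸.
With 4 monodentate ligands the coordination number is 4.
Nitro (N-bound nitrite) and trimethylphosphine are strong-field ligands (high in the spectrochemical series).
A 3d d⁸ ion with strong-field ligands gains enough CFSE to favour square planar over tetrahedral.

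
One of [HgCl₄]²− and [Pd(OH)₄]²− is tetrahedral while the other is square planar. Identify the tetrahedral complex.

For [HgCl₄]²−: Each chloride is −1; balancing the −2 overall charge requires Hg(II). Mercury is a group-12 element; Hg(II) is therefore d¹⁰. A d¹⁰ ion has no crystal-field stabilisation preference between square planar and tetrahedral, so four ligands adopt the sterically favoured tetrahedral geometry. → tetrahedral.
For [Pd(OH)₄]²−: Each hydroxide is −1; balancing the −2 overall charge requires Pd(II). Palladium is a group-10 element; Pd(II) is therefore d⁸. A 4d d⁸ ion has a large crystal-field splitting; square planar leaves the high-energy d_{x²−y²} orbital empty and maximises CFSE. → square planar.

[HgCl₄]²−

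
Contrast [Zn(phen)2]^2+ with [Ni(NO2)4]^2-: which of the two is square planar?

For [Zn(phen)2]^2+: Ligand charges: 1,10-phenanthroline is neutral. With an overall charge of +2 the zinc centre must be in the +2 oxidation state. Zn sits in group 12, so the d-electron count is 12 − 2 = 10. A d¹⁰ ion has no crystal-field stabilisation preference between square planar and tetrahedral, so four ligands adopt the sterically favoured tetrahedral geometry. → tetrahedral.
For [Ni(NO2)4]^2-: Summing ligand charges against the −2 overall charge gives an oxidation state of +2 for nickel. Ni sits in group 10, so the d-electron count is 10 − 2 = 8. Nitro (N-bound nitrite) is a strong-field ligand (high in the spectrochemical series). A 3d d⁸ ion with strong-field ligands gains enough CFSE to favour square planar over tetrahedral. → square planar.

[Ni(NO2)4]^2-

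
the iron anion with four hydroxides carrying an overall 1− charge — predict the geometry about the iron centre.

Summing ligand charges against the −1 overall charge gives an oxidation state of +3 for iron.
Iron is a group-8 element; Fe(III) is therefore d⁵.
Coordination number: 4.
Hydroxide is a weak-field ligand.
A high-spin d⁵ ion has zero CFSE in either geometry, so four ligands adopt the sterically favoured tetrahedral geometry.

tetrahedral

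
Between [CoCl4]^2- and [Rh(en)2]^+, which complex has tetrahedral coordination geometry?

For [CoCl4]^2-: Summing ligand charges against the −2 overall charge gives an oxidation state of +2 for cobalt. Co sits in group 9, so the d-electron count is 9 − 2 = 7. For a high-spin 3d d⁷ ion with weak-field ligands the small Δₜ gives little square-planar CFSE advantage, so four ligands adopt the sterically favoured tetrahedral geometry. → tetrahedral.
For [Rh(en)2]^+: Summing ligand charges against the +1 overall charge gives an oxidation state of +1 for rhodium. Group 9 minus oxidation state 1 gives a d⁸ configuration. A 4d d⁸ ion has a large crystal-field splitting; square planar leaves the high-energy d_{x²−y²} orbital empty and maximises CFSE. → square planar.

[CoCl4]^2-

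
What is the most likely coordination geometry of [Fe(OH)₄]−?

Each hydroxide is −1; balancing the −1 overall charge requires Fe(III).
Fe sits in group 8, so the d-electron count is 8 − 3 = 5.
Coordination number: 4.
Hydroxide is a weak-field ligand.
A high-spin d⁵ ion has zero CFSE in either geometry, so four ligands adopt the sterically favoured tetrahedral geometry.

tetrahedral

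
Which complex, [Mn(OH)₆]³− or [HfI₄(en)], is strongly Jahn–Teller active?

[Mn(OH)₆]³−: Each hydroxide is −1; balancing the −3 overall charge requires Mn(III). Manganese is a group-7 element; Mn(III) is therefore d⁴. Hydroxide is a weak-field ligand for a first-row metal, so the complex is high-spin. The t₂g³e_g¹ (high-spin) configuration has an unevenly filled e_g set; the Jahn–Teller theorem predicts a tetragonal distortion (typically axial elongation) to lift the degeneracy.
[HfI₄(en)]: Ligand charges: each iodide is −1; ethylenediamine is neutral. With an overall charge of 0 the hafnium centre must be in the +4 oxidation state. Hafnium is a group-4 element; Hf(IV) is therefore d⁰. The d⁰ configuration leaves the e_g set evenly filled (or empty) — no strong Jahn–Teller driving force.

[Mn(OH)₆]³−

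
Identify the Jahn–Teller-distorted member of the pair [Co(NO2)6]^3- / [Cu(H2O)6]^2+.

[Co(NO2)6]^3-: Each nitro (N-bound nitrite) is −1; balancing the −3 overall charge requires Co(III). Cobalt is a group-9 element; Co(III) is therefore d⁶. Co(III) has an exceptionally large octahedral splitting and is low-spin with essentially every ligand except fluoride. The d⁶ configuration leaves the e_g set evenly filled (or empty) — no strong Jahn–Teller driving force.
[Cu(H2O)6]^2+: Water is neutral; balancing the +2 overall charge requires Cu(II). Cu sits in group 11, so the d-electron count is 11 − 2 = 9. The t₂g⁶e_g³ configuration has an unevenly filled e_g set; the Jahn–Teller theorem predicts a tetragonal distortion (typically axial elongation) to lift the degeneracy.

[Cu(H2O)6]^2+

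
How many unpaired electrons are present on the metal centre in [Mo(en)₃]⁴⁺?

Summing ligand charges against the +4 overall charge gives an oxidation state of +4 for molybdenum.
Mo sits in group 6, so the d-electron count is 6 − 4 = 2.
Counting donor atoms: 3×ethylenediamine (bidentate) → 6 donors. Coordination number = 6.
In an octahedral field the d² configuration is t₂g²e_g⁰ (only one arrangement possible), giving 2 unpaired electrons.

2 unpaired electrons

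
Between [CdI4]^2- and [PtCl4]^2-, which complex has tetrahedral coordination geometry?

[CdI4]^2-

For [CdI4]^2-: Ligand charges: each iodide is −1. With an overall charge of −2 the cadmium centre must be in the +2 oxidation state. Cadmium is a group-12 element; Cd(II) is therefore d¹⁰. A d¹⁰ ion has no crystal-field stabilisation preference between square planar and tetrahedral, so four ligands adopt the sterically favoured tetrahedral geometry. → tetrahedral.
For [PtCl4]^2-: Ligand charges: each chloride is −1. With an overall charge of −2 the platinum centre must be in the +2 oxidation state. Group 10 minus oxidation state 2 gives a d⁸ configuration. A 5d d⁸ ion has a large crystal-field splitting; square planar leaves the high-energy d_{x²−y²} orbital empty and maximises CFSE. → square planar.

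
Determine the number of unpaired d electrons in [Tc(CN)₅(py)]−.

Ligand charges: each cyanide is −1; pyridine is neutral. With an overall charge of −1 the technetium centre must be in the +4 oxidation state.
Tc sits in group 7, so the d-electron count is 7 − 4 = 3.
In an octahedral field the d³ configuration is t₂g³e_g⁰ (only one arrangement possible), giving 3 unpaired electrons.

3 unpaired electrons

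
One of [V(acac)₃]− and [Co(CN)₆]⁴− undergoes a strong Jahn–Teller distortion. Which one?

[Co(CN)₆]⁴−

[V(acac)₃]−: Each acetylacetonate is −1; balancing the −1 overall charge requires V(II). Vanadium is a group-5 element; V(II) is therefore d³. The d³ configuration leaves the e_g set evenly filled (or empty) — no strong Jahn–Teller driving force.
[Co(CN)₆]⁴−: Summing ligand charges against the −4 overall charge gives an oxidation state of +2 for cobalt. Co sits in group 9, so the d-electron count is 9 − 2 = 7. Cyanide is a strong-field ligand (high in the spectrochemical series) for a first-row metal, so the complex is low-spin. The t₂g⁶e_g¹ (low-spin) configuration has an unevenly filled e_g set; the Jahn–Teller theorem predicts a tetragonal distortion (typically axial elongation) to lift the degeneracy.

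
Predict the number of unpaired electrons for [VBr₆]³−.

Ligand charges: each bromide is −1. With an overall charge of −3 the vanadium centre must be in the +3 oxidation state.
V sits in group 5, so the d-electron count is 5 − 3 = 2.
In an octahedral field the d² configuration is t₂g²e_g⁰ (only one arrangement possible), giving 2 unpaired electrons.

2 unpaired electrons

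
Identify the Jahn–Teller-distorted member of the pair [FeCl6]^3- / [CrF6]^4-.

[FeCl6]^3-: Ligand charges: each chloride is −1. With an overall charge of −3 the iron centre must be in the +3 oxidation state. Fe sits in group 8, so the d-electron count is 8 − 3 = 5. Chloride is a weak-field ligand for a first-row metal, so the complex is high-spin. The d⁵ configuration leaves the e_g set evenly filled (or empty) — no strong Jahn–Teller driving force.
[CrF6]^4-: Summing ligand charges against the −4 overall charge gives an oxidation state of +2 for chromium. Group 6 minus oxidation state 2 gives a d⁴ configuration. Fluoride is a weak-field ligand for a first-row metal, so the complex is high-spin. The t₂g³e_g¹ (high-spin) configuration has an unevenly filled e_g set; the Jahn–Teller theorem predicts a tetragonal distortion (typically axial elongation) to lift the degeneracy.

[CrF6]^4-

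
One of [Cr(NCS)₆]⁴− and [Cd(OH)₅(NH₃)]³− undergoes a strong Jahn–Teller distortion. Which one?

[Cr(NCS)₆]⁴−

[Cr(NCS)₆]⁴−: Ligand charges: each isothiocyanate is −1. With an overall charge of −4 the chromium centre must be in the +2 oxidation state. Cr sits in group 6, so the d-electron count is 6 − 2 = 4. Isothiocyanate is a weak-field ligand for a first-row metal, so the complex is high-spin. The t₂g³e_g¹ (high-spin) configuration has an unevenly filled e_g set; the Jahn–Teller theorem predicts a tetragonal distortion (typically axial elongation) to lift the degeneracy.
[Cd(OH)₅(NH₃)]³−: Summing ligand charges against the −3 overall charge gives an oxidation state of +2 for cadmium. Cadmium is a group-12 element; Cd(II) is therefore d¹⁰. The d¹⁰ configuration leaves the e_g set evenly filled (or empty) — no strong Jahn–Teller driving force.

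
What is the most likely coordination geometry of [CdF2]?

Summing ligand charges against the 0 overall charge gives an oxidation state of +2 for cadmium.
Group 12 minus oxidation state 2 gives a d¹⁰ configuration.
With 2 monodentate ligands the coordination number is 2.
A d¹⁰ ion with only two ligands adopts a linear arrangement (sp hybridisation; no CFSE preference).

linear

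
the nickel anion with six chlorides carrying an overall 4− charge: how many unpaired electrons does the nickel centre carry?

2 unpaired electrons

Each chloride is −1; balancing the −4 overall charge requires Ni(II).
Group 10 minus oxidation state 2 gives a d⁸ configuration.
In an octahedral field the d⁸ configuration is t₂g⁶e_g² (only one arrangement possible), giving 2 unpaired electrons.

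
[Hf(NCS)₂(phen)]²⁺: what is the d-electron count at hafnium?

d0

Each isothiocyanate is −1; 1,10-phenanthroline is neutral; balancing the +2 overall charge requires Hf(IV).
Group 4 minus oxidation state 4 gives a d⁰ configuration.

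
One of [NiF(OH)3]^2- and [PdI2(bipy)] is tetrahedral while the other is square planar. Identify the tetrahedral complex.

For [NiF(OH)3]^2-: Summing ligand charges against the −2 overall charge gives an oxidation state of +2 for nickel. Group 10 minus oxidation state 2 gives a d⁸ configuration. Fluoride and hydroxide are weak-field ligands. With weak-field ligands the CFSE gain from square planar is small, so a 3d d⁸ ion takes the sterically preferred tetrahedral geometry. → tetrahedral.
For [PdI2(bipy)]: Summing ligand charges against the 0 overall charge gives an oxidation state of +2 for palladium. Palladium is a group-10 element; Pd(II) is therefore d⁸. A 4d d⁸ ion has a large crystal-field splitting; square planar leaves the high-energy d_{x²−y²} orbital empty and maximises CFSE. → square planar.

[NiF(OH)3]^2-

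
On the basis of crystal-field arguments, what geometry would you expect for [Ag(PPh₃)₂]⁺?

linear

Summing ligand charges against the +1 overall charge gives an oxidation state of +1 for silver.
Ag sits in group 11, so the d-electron count is 11 − 1 = 10.
Coordination number: 2.
A d¹⁰ ion with only two ligands adopts a linear arrangement (sp hybridisation; no CFSE preference).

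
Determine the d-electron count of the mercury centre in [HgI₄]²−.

Summing ligand charges against the −2 overall charge gives an oxidation state of +2 for mercury.
Mercury is a group-12 element; Hg(II) is therefore d¹⁰.

d¹⁰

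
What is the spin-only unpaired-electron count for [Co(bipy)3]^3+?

2,2′-bipyridine is neutral; balancing the +3 overall charge requires Co(III).
Cobalt is a group-9 element; Co(III) is therefore d⁶.
Counting donor atoms: 3×2,2′-bipyridine (bidentate) → 6 donors. Coordination number = 6.
The spin state decides the count: Co(III) has an exceptionally large octahedral splitting and is low-spin with essentially every ligand except fluoride.
An octahedral low-spin d⁶ ion is t₂g⁶e_g⁰, giving 0 unpaired electrons.

0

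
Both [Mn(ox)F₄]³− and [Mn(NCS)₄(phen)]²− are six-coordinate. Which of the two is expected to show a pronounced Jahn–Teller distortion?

[Mn(ox)F₄]³−

[Mn(ox)F₄]³−: Summing ligand charges against the −3 overall charge gives an oxidation state of +3 for manganese. Manganese is a group-7 element; Mn(III) is therefore d⁴. Fluoride and oxalate are weak-field ligands for a first-row metal, so the complex is high-spin. The t₂g³e_g¹ (high-spin) configuration has an unevenly filled e_g set; the Jahn–Teller theorem predicts a tetragonal distortion (typically axial elongation) to lift the degeneracy.
[Mn(NCS)₄(phen)]²−: Ligand charges: each isothiocyanate is −1; 1,10-phenanthroline is neutral. With an overall charge of −2 the manganese centre must be in the +2 oxidation state. Manganese is a group-7 element; Mn(II) is therefore d⁵. Isothiocyanate is a weak-field ligand for a first-row metal, so the complex is high-spin. The d⁵ configuration leaves the e_g set evenly filled (or empty) — no strong Jahn–Teller driving force.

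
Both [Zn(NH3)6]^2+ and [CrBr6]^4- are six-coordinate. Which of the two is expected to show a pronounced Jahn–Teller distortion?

[CrBr6]^4-

[Zn(NH3)6]^2+: Ligand charges: ammonia is neutral. With an overall charge of +2 the zinc centre must be in the +2 oxidation state. Group 12 minus oxidation state 2 gives a d¹⁰ configuration. The d¹⁰ configuration leaves the e_g set evenly filled (or empty) — no strong Jahn–Teller driving force.
[CrBr6]^4-: Summing ligand charges against the −4 overall charge gives an oxidation state of +2 for chromium. Cr sits in group 6, so the d-electron count is 6 − 2 = 4. Bromide is a weak-field ligand for a first-row metal, so the complex is high-spin. The t₂g³e_g¹ (high-spin) configuration has an unevenly filled e_g set; the Jahn–Teller theorem predicts a tetragonal distortion (typically axial elongation) to lift the degeneracy.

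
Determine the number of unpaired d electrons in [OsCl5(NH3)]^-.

2

Ligand charges: each chloride is −1; ammonia is neutral. With an overall charge of −1 the osmium centre must be in the +4 oxidation state.
Osmium is a group-8 element; Os(IV) is therefore d⁴.
The spin state decides the count: a 5d ion has a large Δₒ and is invariably low-spin.
An octahedral low-spin d⁴ ion is t₂g⁴e_g⁰, giving 2 unpaired electrons.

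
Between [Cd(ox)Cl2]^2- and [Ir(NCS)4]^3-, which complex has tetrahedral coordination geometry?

[Cd(ox)Cl2]^2-

For [Cd(ox)Cl2]^2-: Ligand charges: each oxalate is −2; each chloride is −1. With an overall charge of −2 the cadmium centre must be in the +2 oxidation state. Cd sits in group 12, so the d-electron count is 12 − 2 = 10. A d¹⁰ ion has no crystal-field stabilisation preference between square planar and tetrahedral, so four ligands adopt the sterically favoured tetrahedral geometry. → tetrahedral.
For [Ir(NCS)4]^3-: Summing ligand charges against the −3 overall charge gives an oxidation state of +1 for iridium. Iridium is a group-9 element; Ir(I) is therefore d⁸. A 5d d⁸ ion has a large crystal-field splitting; square planar leaves the high-energy d_{x²−y²} orbital empty and maximises CFSE. → square planar.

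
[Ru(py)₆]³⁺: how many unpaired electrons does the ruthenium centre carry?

1 unpaired electron

Ligand charges: pyridine is neutral. With an overall charge of +3 the ruthenium centre must be in the +3 oxidation state.
Ruthenium is a group-8 element; Ru(III) is therefore d⁵.
The spin state decides the count: a 4d ion has a large Δₒ and is invariably low-spin.
An octahedral low-spin d⁵ ion is t₂g⁵e_g⁰, giving 1 unpaired electron.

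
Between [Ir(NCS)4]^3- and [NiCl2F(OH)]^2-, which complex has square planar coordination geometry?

[Ir(NCS)4]^3-

For [Ir(NCS)4]^3-: Ligand charges: each isothiocyanate is −1. With an overall charge of −3 the iridium centre must be in the +1 oxidation state. Group 9 minus oxidation state 1 gives a d⁸ configuration. A 5d d⁸ ion has a large crystal-field splitting; square planar leaves the high-energy d_{x²−y²} orbital empty and maximises CFSE. → square planar.
For [NiCl2F(OH)]^2-: Ligand charges: each chloride is −1; each fluoride is −1; each hydroxide is −1. With an overall charge of −2 the nickel centre must be in the +2 oxidation state. Group 10 minus oxidation state 2 gives a d⁸ configuration. Chloride, fluoride, and hydroxide are weak-field ligands. With weak-field ligands the CFSE gain from square planar is small, so a 3d d⁸ ion takes the sterically preferred tetrahedral geometry. → tetrahedral.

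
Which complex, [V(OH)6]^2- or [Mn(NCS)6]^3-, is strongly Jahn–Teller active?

[Mn(NCS)6]^3-

[V(OH)6]^2-: Summing ligand charges against the −2 overall charge gives an oxidation state of +4 for vanadium. Group 5 minus oxidation state 4 gives a d¹ configuration. The d¹ configuration leaves the e_g set evenly filled (or empty) — no strong Jahn–Teller driving force.
[Mn(NCS)6]^3-: Ligand charges: each isothiocyanate is −1. With an overall charge of −3 the manganese centre must be in the +3 oxidation state. Group 7 minus oxidation state 3 gives a d⁴ configuration. Isothiocyanate is a weak-field ligand for a first-row metal, so the complex is high-spin. The t₂g³e_g¹ (high-spin) configuration has an unevenly filled e_g set; the Jahn–Teller theorem predicts a tetragonal distortion (typically axial elongation) to lift the degeneracy.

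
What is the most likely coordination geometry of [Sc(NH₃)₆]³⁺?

octahedral

Ligand charges: ammonia is neutral. With an overall charge of +3 the scandium centre must be in the +3 oxidation state.
Group 3 minus oxidation state 3 gives a d⁰ configuration.
Coordination number: 6.
Six donors around a single metal centre give an octahedral coordination sphere.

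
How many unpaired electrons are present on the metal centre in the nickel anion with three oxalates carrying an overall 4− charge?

2 unpaired electrons

Summing ligand charges against the −4 overall charge gives an oxidation state of +2 for nickel.
Group 10 minus oxidation state 2 gives a d⁸ configuration.
Counting donor atoms: 3×oxalate (bidentate) → 6 donors. Coordination number = 6.
In an octahedral field the d⁸ configuration is t₂g⁶e_g² (only one arrangement possible), giving 2 unpaired electrons.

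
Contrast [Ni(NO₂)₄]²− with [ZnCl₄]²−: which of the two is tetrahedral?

For [Ni(NO₂)₄]²−: Each nitro (N-bound nitrite) is −1; balancing the −2 overall charge requires Ni(II). Nickel is a group-10 element; Ni(II) is therefore d⁸. Nitro (N-bound nitrite) is a strong-field ligand (high in the spectrochemical series). A 3d d⁸ ion with strong-field ligands gains enough CFSE to favour square planar over tetrahedral. → square planar.
For [ZnCl₄]²−: Summing ligand charges against the −2 overall charge gives an oxidation state of +2 for zinc. Zinc is a group-12 element; Zn(II) is therefore d¹⁰. A d¹⁰ ion has no crystal-field stabilisation preference between square planar and tetrahedral, so four ligands adopt the sterically favoured tetrahedral geometry. → tetrahedral.

[ZnCl₄]²−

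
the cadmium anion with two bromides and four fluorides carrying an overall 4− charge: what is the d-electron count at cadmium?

d10

Each bromide is −1; each fluoride is −1; balancing the −4 overall charge requires Cd(II).
Cadmium is a group-12 element; Cd(II) is therefore d¹⁰.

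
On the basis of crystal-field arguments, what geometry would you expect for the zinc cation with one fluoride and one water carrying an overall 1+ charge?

Summing ligand charges against the +1 overall charge gives an oxidation state of +2 for zinc.
Group 12 minus oxidation state 2 gives a d¹⁰ configuration.
Coordination number: 2.
A d¹⁰ ion with only two ligands adopts a linear arrangement (sp hybridisation; no CFSE preference).

linear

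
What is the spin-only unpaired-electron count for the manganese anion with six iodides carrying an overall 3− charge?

Ligand charges: each iodide is −1. With an overall charge of −3 the manganese centre must be in the +3 oxidation state.
Group 7 minus oxidation state 3 gives a d⁴ configuration.
The spin state decides the count: Iodide is a weak-field ligand for a first-row metal, so the complex is high-spin.
An octahedral high-spin d⁴ ion is t₂g³e_g¹, giving 4 unpaired electrons.

4 unpaired electrons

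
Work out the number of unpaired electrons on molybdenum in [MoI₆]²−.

2 unpaired electrons

Ligand charges: each iodide is −1. With an overall charge of −2 the molybdenum centre must be in the +4 oxidation state.
Group 6 minus oxidation state 4 gives a d² configuration.
In an octahedral field the d² configuration is t₂g²e_g⁰ (only one arrangement possible), giving 2 unpaired electrons.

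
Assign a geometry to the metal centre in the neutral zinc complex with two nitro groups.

linear

Ligand charges: each nitro (N-bound nitrite) is −1. With an overall charge of 0 the zinc centre must be in the +2 oxidation state.
Zinc is a group-12 element; Zn(II) is therefore d¹⁰.
Coordination number: 2.
A d¹⁰ ion with only two ligands adopts a linear arrangement (sp hybridisation; no CFSE preference).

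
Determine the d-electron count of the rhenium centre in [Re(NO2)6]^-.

d²

Summing ligand charges against the −1 overall charge gives an oxidation state of +5 for rhenium.
Re sits in group 7, so the d-electron count is 7 − 5 = 2.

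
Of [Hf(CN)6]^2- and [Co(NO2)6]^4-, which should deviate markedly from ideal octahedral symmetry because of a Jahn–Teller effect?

[Co(NO2)6]^4-

[Hf(CN)6]^2-: Each cyanide is −1; balancing the −2 overall charge requires Hf(IV). Hafnium is a group-4 element; Hf(IV) is therefore d⁰. The d⁰ configuration leaves the e_g set evenly filled (or empty) — no strong Jahn–Teller driving force.
[Co(NO2)6]^4-: Each nitro (N-bound nitrite) is −1; balancing the −4 overall charge requires Co(II). Group 9 minus oxidation state 2 gives a d⁷ configuration. Nitro (N-bound nitrite) is a strong-field ligand (high in the spectrochemical series) for a first-row metal, so the complex is low-spin. The t₂g⁶e_g¹ (low-spin) configuration has an unevenly filled e_g set; the Jahn–Teller theorem predicts a tetragonal distortion (typically axial elongation) to lift the degeneracy.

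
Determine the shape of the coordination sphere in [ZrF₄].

Ligand charges: each fluoride is −1. With an overall charge of 0 the zirconium centre must be in the +4 oxidation state.
Zr sits in group 4, so the d-electron count is 4 − 4 = 0.
With 4 monodentate ligands the coordination number is 4.
A d⁰ ion has no crystal-field stabilisation preference between square planar and tetrahedral, so four ligands adopt the sterically favoured tetrahedral geometry.

tetrahedral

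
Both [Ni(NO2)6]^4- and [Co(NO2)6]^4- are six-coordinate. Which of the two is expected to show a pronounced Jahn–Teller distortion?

[Co(NO2)6]^4-

[Ni(NO2)6]^4-: Each nitro (N-bound nitrite) is −1; balancing the −4 overall charge requires Ni(II). Ni sits in group 10, so the d-electron count is 10 − 2 = 8. The d⁸ configuration leaves the e_g set evenly filled (or empty) — no strong Jahn–Teller driving force.
[Co(NO2)6]^4-: Ligand charges: each nitro (N-bound nitrite) is −1. With an overall charge of −4 the cobalt centre must be in the +2 oxidation state. Group 9 minus oxidation state 2 gives a d⁷ configuration. Nitro (N-bound nitrite) is a strong-field ligand (high in the spectrochemical series) for a first-row metal, so the complex is low-spin. The t₂g⁶e_g¹ (low-spin) configuration has an unevenly filled e_g set; the Jahn–Teller theorem predicts a tetragonal distortion (typically axial elongation) to lift the degeneracy.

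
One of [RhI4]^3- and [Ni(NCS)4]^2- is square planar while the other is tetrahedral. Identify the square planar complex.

[RhI4]^3-

For [RhI4]^3-: Ligand charges: each iodide is −1. With an overall charge of −3 the rhodium centre must be in the +1 oxidation state. Group 9 minus oxidation state 1 gives a d⁸ configuration. A 4d d⁸ ion has a large crystal-field splitting; square planar leaves the high-energy d_{x²−y²} orbital empty and maximises CFSE. → square planar.
For [Ni(NCS)4]^2-: Summing ligand charges against the −2 overall charge gives an oxidation state of +2 for nickel. Ni sits in group 10, so the d-electron count is 10 − 2 = 8. Isothiocyanate is a weak-field ligand. With weak-field ligands the CFSE gain from square planar is small, so a 3d d⁸ ion takes the sterically preferred tetrahedral geometry. → tetrahedral.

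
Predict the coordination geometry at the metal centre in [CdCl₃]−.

trigonal planar

Summing ligand charges against the −1 overall charge gives an oxidation state of +2 for cadmium.
Group 12 minus oxidation state 2 gives a d¹⁰ configuration.
Coordination number: 3.
Three ligands around a d¹⁰ centre minimise repulsion in a trigonal-planar arrangement.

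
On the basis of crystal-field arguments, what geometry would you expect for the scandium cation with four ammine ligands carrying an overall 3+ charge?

tetrahedral

Ammonia is neutral; balancing the +3 overall charge requires Sc(III).
Group 3 minus oxidation state 3 gives a d⁰ configuration.
With 4 monodentate ligands the coordination number is 4.
A d⁰ ion has no crystal-field stabilisation preference between square planar and tetrahedral, so four ligands adopt the sterically favoured tetrahedral geometry.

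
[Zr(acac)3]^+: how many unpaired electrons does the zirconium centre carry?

0 unpaired electrons

Summing ligand charges against the +1 overall charge gives an oxidation state of +4 for zirconium.
Zirconium is a group-4 element; Zr(IV) is therefore d⁰.
Counting donor atoms: 3×acetylacetonate (bidentate) → 6 donors. Coordination number = 6.
In an octahedral field the d⁰ configuration is t₂g⁰e_g⁰, giving 0 unpaired electrons.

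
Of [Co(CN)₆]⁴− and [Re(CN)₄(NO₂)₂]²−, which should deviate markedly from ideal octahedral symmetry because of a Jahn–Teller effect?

[Co(CN)₆]⁴−: Ligand charges: each cyanide is −1. With an overall charge of −4 the cobalt centre must be in the +2 oxidation state. Group 9 minus oxidation state 2 gives a d⁷ configuration. Cyanide is a strong-field ligand (high in the spectrochemical series) for a first-row metal, so the complex is low-spin. The t₂g⁶e_g¹ (low-spin) configuration has an unevenly filled e_g set; the Jahn–Teller theorem predicts a tetragonal distortion (typically axial elongation) to lift the degeneracy.
[Re(CN)₄(NO₂)₂]²−: Ligand charges: each cyanide is −1; each nitro (N-bound nitrite) is −1. With an overall charge of −2 the rhenium centre must be in the +4 oxidation state. Group 7 minus oxidation state 4 gives a d³ configuration. The d³ configuration leaves the e_g set evenly filled (or empty) — no strong Jahn–Teller driving force.

[Co(CN)₆]⁴−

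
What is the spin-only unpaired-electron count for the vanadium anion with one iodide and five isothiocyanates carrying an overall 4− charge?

3 unpaired electrons

Ligand charges: each iodide is −1; each isothiocyanate is −1. With an overall charge of −4 the vanadium centre must be in the +2 oxidation state.
V sits in group 5, so the d-electron count is 5 − 2 = 3.
In an octahedral field the d³ configuration is t₂g³e_g⁰ (only one arrangement possible), giving 3 unpaired electrons.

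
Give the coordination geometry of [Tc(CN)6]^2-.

Each cyanide is −1; balancing the −2 overall charge requires Tc(IV).
Tc sits in group 7, so the d-electron count is 7 − 4 = 3.
With 6 monodentate ligands the coordination number is 6.
Six donors around a single metal centre give an octahedral coordination sphere.

octahedral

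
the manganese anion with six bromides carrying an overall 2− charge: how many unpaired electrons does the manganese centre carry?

Ligand charges: each bromide is −1. With an overall charge of −2 the manganese centre must be in the +4 oxidation state.
Mn sits in group 7, so the d-electron count is 7 − 4 = 3.
In an octahedral field the d³ configuration is t₂g³e_g⁰ (only one arrangement possible), giving 3 unpaired electrons.

3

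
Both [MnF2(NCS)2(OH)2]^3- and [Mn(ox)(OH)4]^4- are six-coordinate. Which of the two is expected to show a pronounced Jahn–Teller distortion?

[MnF2(NCS)2(OH)2]^3-: Ligand charges: each fluoride is −1; each isothiocyanate is −1; each hydroxide is −1. With an overall charge of −3 the manganese centre must be in the +3 oxidation state. Manganese is a group-7 element; Mn(III) is therefore d⁴. Fluoride, hydroxide, and isothiocyanate are weak-field ligands for a first-row metal, so the complex is high-spin. The t₂g³e_g¹ (high-spin) configuration has an unevenly filled e_g set; the Jahn–Teller theorem predicts a tetragonal distortion (typically axial elongation) to lift the degeneracy.
[Mn(ox)(OH)4]^4-: Ligand charges: each oxalate is −2; each hydroxide is −1. With an overall charge of −4 the manganese centre must be in the +2 oxidation state. Mn sits in group 7, so the d-electron count is 7 − 2 = 5. Hydroxide and oxalate are weak-field ligands for a first-row metal, so the complex is high-spin. The d⁵ configuration leaves the e_g set evenly filled (or empty) — no strong Jahn–Teller driving force.

[MnF2(NCS)2(OH)2]^3-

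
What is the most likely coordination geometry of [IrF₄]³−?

Ligand charges: each fluoride is −1. With an overall charge of −3 the iridium centre must be in the +1 oxidation state.
Ir sits in group 9, so the d-electron count is 9 − 1 = 8.
Coordination number: 4.
A 5d d⁸ ion has a large crystal-field splitting; square planar leaves the high-energy d_{x²−y²} orbital empty and maximises CFSE.

square planar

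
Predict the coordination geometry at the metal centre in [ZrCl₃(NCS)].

tetrahedral

Each chloride is −1; each isothiocyanate is −1; balancing the 0 overall charge requires Zr(IV).
Zr sits in group 4, so the d-electron count is 4 − 4 = 0.
With 4 monodentate ligands the coordination number is 4.
A d⁰ ion has no crystal-field stabilisation preference between square planar and tetrahedral, so four ligands adopt the sterically favoured tetrahedral geometry.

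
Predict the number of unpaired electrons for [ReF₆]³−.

Summing ligand charges against the −3 overall charge gives an oxidation state of +3 for rhenium.
Group 7 minus oxidation state 3 gives a d⁴ configuration.
The spin state decides the count: a 5d ion has a large Δₒ and is invariably low-spin.
An octahedral low-spin d⁴ ion is t₂g⁴e_g⁰, giving 2 unpaired electrons.

2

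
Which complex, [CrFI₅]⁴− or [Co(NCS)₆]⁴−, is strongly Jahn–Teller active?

[CrFI₅]⁴−: Summing ligand charges against the −4 overall charge gives an oxidation state of +2 for chromium. Chromium is a group-6 element; Cr(II) is therefore d⁴. Fluoride and iodide are weak-field ligands for a first-row metal, so the complex is high-spin. The t₂g³e_g¹ (high-spin) configuration has an unevenly filled e_g set; the Jahn–Teller theorem predicts a tetragonal distortion (typically axial elongation) to lift the degeneracy.
[Co(NCS)₆]⁴−: Summing ligand charges against the −4 overall charge gives an oxidation state of +2 for cobalt. Cobalt is a group-9 element; Co(II) is therefore d⁷. Isothiocyanate is a weak-field ligand for a first-row metal, so the complex is high-spin. The d⁷ configuration leaves the e_g set evenly filled (or empty) — no strong Jahn–Teller driving force.

[CrFI₅]⁴−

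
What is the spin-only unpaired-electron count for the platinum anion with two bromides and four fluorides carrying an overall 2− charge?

Ligand charges: each bromide is −1; each fluoride is −1. With an overall charge of −2 the platinum centre must be in the +4 oxidation state.
Group 10 minus oxidation state 4 gives a d⁶ configuration.
The spin state decides the count: a 5d ion has a large Δₒ and is invariably low-spin.
An octahedral low-spin d⁶ ion is t₂g⁶e_g⁰, giving 0 unpaired electrons.

0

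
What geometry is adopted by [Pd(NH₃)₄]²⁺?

Summing ligand charges against the +2 overall charge gives an oxidation state of +2 for palladium.
Palladium is a group-10 element; Pd(II) is therefore d⁸.
Coordination number: 4.
A 4d d⁸ ion has a large crystal-field splitting; square planar leaves the high-energy d_{x²−y²} orbital empty and maximises CFSE.

square planar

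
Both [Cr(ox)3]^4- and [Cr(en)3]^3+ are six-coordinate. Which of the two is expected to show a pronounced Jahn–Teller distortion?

[Cr(ox)3]^4-: Summing ligand charges against the −4 overall charge gives an oxidation state of +2 for chromium. Cr sits in group 6, so the d-electron count is 6 − 2 = 4. Oxalate is a weak-field ligand for a first-row metal, so the complex is high-spin. The t₂g³e_g¹ (high-spin) configuration has an unevenly filled e_g set; the Jahn–Teller theorem predicts a tetragonal distortion (typically axial elongation) to lift the degeneracy.
[Cr(en)3]^3+: Ligand charges: ethylenediamine is neutral. With an overall charge of +3 the chromium centre must be in the +3 oxidation state. Group 6 minus oxidation state 3 gives a d³ configuration. The d³ configuration leaves the e_g set evenly filled (or empty) — no strong Jahn–Teller driving force.

[Cr(ox)3]^4-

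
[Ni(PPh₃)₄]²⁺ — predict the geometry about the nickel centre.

square planar

Triphenylphosphine is neutral; balancing the +2 overall charge requires Ni(II).
Nickel is a group-10 element; Ni(II) is therefore d⁸.
Coordination number: 4.
Triphenylphosphine is a strong-field ligand (high in the spectrochemical series).
A 3d d⁸ ion with strong-field ligands gains enough CFSE to favour square planar over tetrahedral.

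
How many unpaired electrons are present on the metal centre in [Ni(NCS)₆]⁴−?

2

Each isothiocyanate is −1; balancing the −4 overall charge requires Ni(II).
Nickel is a group-10 element; Ni(II) is therefore d⁸.
In an octahedral field the d⁸ configuration is t₂g⁶e_g² (only one arrangement possible), giving 2 unpaired electrons.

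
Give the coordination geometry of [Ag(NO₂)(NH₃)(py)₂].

tetrahedral

Summing ligand charges against the 0 overall charge gives an oxidation state of +1 for silver.
Silver is a group-11 element; Ag(I) is therefore d¹⁰.
Coordination number: 4.
A d¹⁰ ion has no crystal-field stabilisation preference between square planar and tetrahedral, so four ligands adopt the sterically favoured tetrahedral geometry.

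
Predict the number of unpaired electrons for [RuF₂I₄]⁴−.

0

Each fluoride is −1; each iodide is −1; balancing the −4 overall charge requires Ru(II).
Ru sits in group 8, so the d-electron count is 8 − 2 = 6.
The spin state decides the count: a 4d ion has a large Δₒ and is invariably low-spin.
An octahedral low-spin d⁶ ion is t₂g⁶e_g⁰, giving 0 unpaired electrons.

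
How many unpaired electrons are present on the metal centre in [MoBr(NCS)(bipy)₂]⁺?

3

Each bromide is −1; each isothiocyanate is −1; 2,2′-bipyridine is neutral; balancing the +1 overall charge requires Mo(III).
Mo sits in group 6, so the d-electron count is 6 − 3 = 3.
Counting donor atoms: 1×bromide (monodentate) → 1 donor; 1×isothiocyanate (monodentate) → 1 donor; 2×2,2′-bipyridine (bidentate) → 4 donors. Coordination number = 6.
In an octahedral field the d³ configuration is t₂g³e_g⁰ (only one arrangement possible), giving 3 unpaired electrons.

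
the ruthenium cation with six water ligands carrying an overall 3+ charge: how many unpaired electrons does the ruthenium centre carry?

Ligand charges: water is neutral. With an overall charge of +3 the ruthenium centre must be in the +3 oxidation state.
Ru sits in group 8, so the d-electron count is 8 − 3 = 5.
The spin state decides the count: a 4d ion has a large Δₒ and is invariably low-spin.
An octahedral low-spin d⁵ ion is t₂g⁵e_g⁰, giving 1 unpaired electron.

1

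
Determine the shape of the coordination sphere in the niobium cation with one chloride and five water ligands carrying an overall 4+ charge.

Each chloride is −1; water is neutral; balancing the +4 overall charge requires Nb(V).
Niobium is a group-5 element; Nb(V) is therefore d⁰.
With 6 monodentate ligands the coordination number is 6.
Six donors around a single metal centre give an octahedral coordination sphere.

octahedral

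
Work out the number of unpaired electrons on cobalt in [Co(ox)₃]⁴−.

Each oxalate is −2; balancing the −4 overall charge requires Co(II).
Group 9 minus oxidation state 2 gives a d⁷ configuration.
Counting donor atoms: 3×oxalate (bidentate) → 6 donors. Coordination number = 6.
The spin state decides the count: Oxalate is a weak-field ligand for a first-row metal, so the complex is high-spin.
An octahedral high-spin d⁷ ion is t₂g⁵e_g², giving 3 unpaired electrons.

3 unpaired electrons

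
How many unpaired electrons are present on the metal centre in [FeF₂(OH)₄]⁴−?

4

Ligand charges: each fluoride is −1; each hydroxide is −1. With an overall charge of −4 the iron centre must be in the +2 oxidation state.
Fe sits in group 8, so the d-electron count is 8 − 2 = 6.
The spin state decides the count: Fluoride and hydroxide are weak-field ligands for a first-row metal, so the complex is high-spin.
An octahedral high-spin d⁶ ion is t₂g⁴e_g², giving 4 unpaired electrons.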